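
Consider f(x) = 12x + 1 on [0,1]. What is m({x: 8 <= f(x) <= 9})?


f^(-1)([8, 9]) = {x : 8 <= 12x + 1 <= 9}
Solving: (8 - 1)/12 <= x <= (9 - 1)/12
= [0.583333, 0.666667]
Intersecting with [0,1]: [0.583333, 0.666667]
Measure = 0.666667 - 0.583333 = 0.083333


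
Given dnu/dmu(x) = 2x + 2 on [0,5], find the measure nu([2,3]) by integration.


nu(A) = integral_A (dnu/dmu) dmu = integral_2^3 (2x + 2) dx
Step 1: Antiderivative F(x) = (2/2)x^2 + 2x
Step 2: F(3) = (2/2)*3^2 + 2*3 = 9 + 6 = 15
Step 3: F(2) = (2/2)*2^2 + 2*2 = 4 + 4 = 8
Step 4: nu([2,3]) = F(3) - F(2) = 15 - 8 = 7


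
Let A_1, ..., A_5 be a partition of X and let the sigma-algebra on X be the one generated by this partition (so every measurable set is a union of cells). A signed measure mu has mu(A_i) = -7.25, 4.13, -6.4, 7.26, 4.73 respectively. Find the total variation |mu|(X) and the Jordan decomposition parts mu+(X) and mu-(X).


Step 1: Every measurable set is a union of atoms (the cells / points), so a Hahn decomposition is
  obtained by grouping atoms by sign: P = union of atoms with mu > 0, N = union of the remaining atoms.
  Atoms in P (indices): 2, 4, 5;  atoms in N (indices): 1, 3
  Positive values: 4.13, 7.26, 4.73
  Negative values: -7.25, -6.4
Step 2: mu+(X) = mu(P) = sum of positive atom values = 16.12
Step 3: mu-(X) = -mu(N) = sum of |negative atom values| = 13.65
Step 4: |mu|(X) = mu+(X) + mu-(X) = 16.12 + 13.65 = 29.77


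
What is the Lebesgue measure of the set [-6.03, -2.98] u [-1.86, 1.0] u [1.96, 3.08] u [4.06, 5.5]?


For pairwise disjoint intervals, m(union) = sum of lengths.
= (-2.98 - -6.03) + (1.0 - -1.86) + (3.08 - 1.96) + (5.5 - 4.06)
= 3.05 + 2.86 + 1.12 + 1.44
= 8.47


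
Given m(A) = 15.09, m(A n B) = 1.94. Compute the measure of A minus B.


m(A \ B) = m(A) - m(A n B)
= 15.09 - 1.94
= 13.15


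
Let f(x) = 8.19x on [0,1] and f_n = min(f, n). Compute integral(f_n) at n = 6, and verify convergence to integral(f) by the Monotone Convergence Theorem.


f(x) = 8.19x on [0,1]; f_n(x) = min(8.19x, n). At n = 6:
Step 1: f(x) reaches 6 at x = 6/8.19 = 0.732601
Step 2: integral(f_6) = integral(8.19x, 0, 0.732601) + integral(6, 0.732601, 1)
       = 8.19*0.732601^2/2 + 6*(1 - 0.732601)
       = 2.197802 + 1.604396
       = 3.802198
Step 3: As n -> infinity, f_n increases to f, so by MCT integral(f_n) -> integral(f) = 8.19/2 = 4.095.
Convergence: integral(f_6) = 3.802198 -> 4.095 as n -> infinity


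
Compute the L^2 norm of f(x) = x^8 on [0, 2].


Step 1: ||f||_2 = (integral_0^2 |x^8|^2 dx)^(1/2)
     = (integral_0^2 x^16 dx)^(1/2)
Step 2: integral_0^2 x^16 dx = [x^17/(17)] from 0 to 2 = 2^17/17
     = 131072/17 = 7710.117647
Step 3: ||f||_2 = (7710.117647)^(1/2) = 87.807276


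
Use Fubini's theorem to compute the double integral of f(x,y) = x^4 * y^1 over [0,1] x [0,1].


By Fubini's theorem, the double integral factors as a product of single integrals:
Step 1: integral_0^1 x^4 dx = [x^5/5] from 0 to 1
     = 1^5/5 = 0.2
Step 2: integral_0^1 y^1 dy = [y^2/2] from 0 to 1
     = 1^2/2 = 0.5
Step 3: Double integral = 0.2 * 0.5 = 0.1


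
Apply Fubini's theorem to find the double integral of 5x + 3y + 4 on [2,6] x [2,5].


By Fubini, integrate in x first, then y.
Step 1: Fix y, integrate over x in [2,6]:
  integral(5x + 3y + 4, x=2..6)
  = 5*(6^2 - 2^2)/2 + (3y + 4)*(6 - 2)
  = 80 + (3y + 4)*4
  = 80 + 12y + 16
  = 96 + 12y
Step 2: Integrate over y in [2,5]:
  integral(96 + 12y, y=2..5)
  = 96*3 + 12*(5^2 - 2^2)/2
  = 288 + 126
  = 414


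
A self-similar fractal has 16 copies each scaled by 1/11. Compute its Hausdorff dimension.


For a self-similar set with N copies scaled by 1/r:
dim_H = log(N)/log(r) = log(16)/log(11)
= 2.772589/2.397895
= 1.156259


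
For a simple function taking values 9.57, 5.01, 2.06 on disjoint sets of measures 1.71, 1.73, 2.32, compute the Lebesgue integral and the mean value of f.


Step 1: Integral = sum(value_i * measure_i)
= 9.57*1.71 + 5.01*1.73 + 2.06*2.32
= 16.3647 + 8.6673 + 4.7792
= 29.8112
Step 2: Total measure of domain = 1.71 + 1.73 + 2.32 = 5.76
Step 3: Average value = 29.8112 / 5.76 = 5.175556


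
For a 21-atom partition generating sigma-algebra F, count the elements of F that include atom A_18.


Each element of F is a union of some subset S of the 21 atoms.
The element contains A_18 iff A_18 is in S.
So we count subsets S of {A_1,...,A_21} with A_18 in S: choose freely among the other 20 atoms.
Count = 2^(21-1) = 2^20 = 1048576.


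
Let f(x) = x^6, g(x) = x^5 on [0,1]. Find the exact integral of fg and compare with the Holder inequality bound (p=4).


Step 1: Exact integral of f*g = integral(x^11, 0, 1) = 1/12
     = 0.083333
Step 2: Holder bound with p=4, q=1.333333:
  ||f||_p = (integral x^24 dx)^(1/4) = (1/25)^(1/4) = 0.447214
  ||g||_q = (integral x^6.666667 dx)^(1/1.333333) = (1/7.666667)^(1/1.333333) = 0.217043
Step 3: Holder bound = ||f||_p * ||g||_q = 0.447214 * 0.217043 = 0.097064
Verification: 0.083333 <= 0.097064 (Holder holds)


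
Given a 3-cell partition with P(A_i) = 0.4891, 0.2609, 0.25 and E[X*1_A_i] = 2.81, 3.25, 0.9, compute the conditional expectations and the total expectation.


For each cell A_i: E[X|A_i] = E[X*1_A_i] / P(A_i)
Step 1: E[X|A_1] = 2.81 / 0.4891 = 5.745246
Step 2: E[X|A_2] = 3.25 / 0.2609 = 12.45688
Step 3: E[X|A_3] = 0.9 / 0.25 = 3.6
Verification: E[X] = sum E[X*1_A_i] = 2.81 + 3.25 + 0.9 = 6.96


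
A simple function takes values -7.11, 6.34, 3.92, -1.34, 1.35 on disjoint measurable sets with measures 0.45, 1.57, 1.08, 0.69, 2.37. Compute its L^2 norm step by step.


Step 1: Compute |f_i|^2 for each value:
  |-7.11|^2 = 50.5521
  |6.34|^2 = 40.1956
  |3.92|^2 = 15.3664
  |-1.34|^2 = 1.7956
  |1.35|^2 = 1.8225
Step 2: Multiply by measures and sum:
  50.5521 * 0.45 = 22.748445
  40.1956 * 1.57 = 63.107092
  15.3664 * 1.08 = 16.595712
  1.7956 * 0.69 = 1.238964
  1.8225 * 2.37 = 4.319325
Sum = 22.748445 + 63.107092 + 16.595712 + 1.238964 + 4.319325 = 108.009538
Step 3: Take the p-th root:
||f||_2 = (108.009538)^(1/2) = 10.392764


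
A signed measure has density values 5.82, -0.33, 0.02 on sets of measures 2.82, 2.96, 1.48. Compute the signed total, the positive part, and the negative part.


Step 1: Compute signed measure on each set:
  Set 1: 5.82 * 2.82 = 16.4124
  Set 2: -0.33 * 2.96 = -0.9768
  Set 3: 0.02 * 1.48 = 0.0296
Step 2: Total signed measure = (16.4124) + (-0.9768) + (0.0296)
     = 15.4652
Step 3: Positive part mu+(X) = sum of positive contributions = 16.442
Step 4: Negative part mu-(X) = |sum of negative contributions| = 0.9768


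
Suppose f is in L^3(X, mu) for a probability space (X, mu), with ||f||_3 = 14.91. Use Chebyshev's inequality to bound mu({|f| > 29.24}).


Chebyshev/Markov inequality: mu(|f| > eps) <= (||f||_p / eps)^p
Step 1: ||f||_3 / eps = 14.91 / 29.24 = 0.509918
Step 2: Raise to power p = 3:
  (0.509918)^3 = 0.132587
Step 3: Therefore mu(|f| > 29.24) <= 0.132587


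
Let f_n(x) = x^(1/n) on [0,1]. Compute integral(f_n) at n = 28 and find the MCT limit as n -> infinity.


At n = 28: f_28(x) = x^(1/28).
Step 1: integral(x^(1/28), 0, 1) = [x^(1/28+1) / (1/28+1)] from 0 to 1
     = 1 / (1/28 + 1) = 1 / ((28+1)/28) = 28/(28+1)
     = 28/29 = 0.965517
Step 2: As n -> infinity, f_n(x) = x^(1/n) -> 1 for x in (0,1], and f_n is increasing in n.
By MCT, lim_n integral(f_n) = integral(lim_n f_n) = integral(1, 0, 1) = 1.
Step 3: Verify convergence: 28/29 = 0.965517 -> 1


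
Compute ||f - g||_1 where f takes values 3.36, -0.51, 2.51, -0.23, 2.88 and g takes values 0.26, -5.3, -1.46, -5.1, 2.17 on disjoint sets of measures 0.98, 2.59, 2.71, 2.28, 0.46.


Step 1: Compute differences f_i - g_i:
  3.36 - 0.26 = 3.1
  -0.51 - -5.3 = 4.79
  2.51 - -1.46 = 3.97
  -0.23 - -5.1 = 4.87
  2.88 - 2.17 = 0.71
Step 2: Compute |diff|^1 * measure for each set:
  |3.1|^1 * 0.98 = 3.1 * 0.98 = 3.038
  |4.79|^1 * 2.59 = 4.79 * 2.59 = 12.4061
  |3.97|^1 * 2.71 = 3.97 * 2.71 = 10.7587
  |4.87|^1 * 2.28 = 4.87 * 2.28 = 11.1036
  |0.71|^1 * 0.46 = 0.71 * 0.46 = 0.3266
Step 3: Sum = 37.633
Step 4: ||f-g||_1 = (37.633)^(1/1) = 37.633


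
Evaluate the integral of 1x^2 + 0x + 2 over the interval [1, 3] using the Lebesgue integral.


The Lebesgue integral of a Riemann-integrable function agrees with the Riemann integral.
Antiderivative F(x) = (1/3)x^3 + (0/2)x^2 + 2x
F(3) = (1/3)*3^3 + (0/2)*3^2 + 2*3
     = (1/3)*27 + (0/2)*9 + 2*3
     = 9 + 0.0 + 6
     = 15
F(1) = 2.333333
Integral = F(3) - F(1) = 15 - 2.333333 = 12.666667


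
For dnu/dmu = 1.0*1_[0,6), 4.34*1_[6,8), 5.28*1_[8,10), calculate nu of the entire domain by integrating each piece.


Integrate each piece of the Radon-Nikodym derivative:
Step 1: integral_0^6 1.0 dx = 1.0*(6-0) = 1.0*6 = 6
Step 2: integral_6^8 4.34 dx = 4.34*(8-6) = 4.34*2 = 8.68
Step 3: integral_8^10 5.28 dx = 5.28*(10-8) = 5.28*2 = 10.56
Total: 6 + 8.68 + 10.56 = 25.24


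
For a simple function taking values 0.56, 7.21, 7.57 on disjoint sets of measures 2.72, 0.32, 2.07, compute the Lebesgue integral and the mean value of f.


Step 1: Integral = sum(value_i * measure_i)
= 0.56*2.72 + 7.21*0.32 + 7.57*2.07
= 1.5232 + 2.3072 + 15.6699
= 19.5003
Step 2: Total measure of domain = 2.72 + 0.32 + 2.07 = 5.11
Step 3: Average value = 19.5003 / 5.11 = 3.816106


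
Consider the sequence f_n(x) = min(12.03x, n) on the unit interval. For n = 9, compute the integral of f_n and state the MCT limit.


f(x) = 12.03x on [0,1]; f_n(x) = min(12.03x, n). At n = 9:
Step 1: f(x) reaches 9 at x = 9/12.03 = 0.74813
Step 2: integral(f_9) = integral(12.03x, 0, 0.74813) + integral(9, 0.74813, 1)
       = 12.03*0.74813^2/2 + 9*(1 - 0.74813)
       = 3.366584 + 2.266833
       = 5.633416
Step 3: As n -> infinity, f_n increases to f, so by MCT integral(f_n) -> integral(f) = 12.03/2 = 6.015.
Convergence: integral(f_9) = 5.633416 -> 6.015 as n -> infinity


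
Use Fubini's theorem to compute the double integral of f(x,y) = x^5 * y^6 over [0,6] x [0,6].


By Fubini's theorem, the double integral factors as a product of single integrals:
Step 1: integral_0^6 x^5 dx = [x^6/6] from 0 to 6
     = 6^6/6 = 7776
Step 2: integral_0^6 y^6 dy = [y^7/7] from 0 to 6
     = 6^7/7 = 39990.857143
Step 3: Double integral = 7776 * 39990.857143 = 3.109689e+08


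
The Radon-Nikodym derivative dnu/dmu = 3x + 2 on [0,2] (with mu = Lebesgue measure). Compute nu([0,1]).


nu(A) = integral_A (dnu/dmu) dmu = integral_0^1 (3x + 2) dx
Step 1: Antiderivative F(x) = (3/2)x^2 + 2x
Step 2: F(1) = (3/2)*1^2 + 2*1 = 1.5 + 2 = 3.5
Step 3: F(0) = (3/2)*0^2 + 2*0 = 0.0 + 0 = 0.0
Step 4: nu([0,1]) = F(1) - F(0) = 3.5 - 0.0 = 3.5


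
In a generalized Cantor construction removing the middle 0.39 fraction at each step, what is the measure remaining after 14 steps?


Step 1: At each step, fraction remaining = 1 - 0.39 = 0.61
Step 2: After 14 steps, measure = (0.61)^14
Result = 9.876833e-04


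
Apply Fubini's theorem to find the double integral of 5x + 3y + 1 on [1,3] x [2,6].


By Fubini, integrate in x first, then y.
Step 1: Fix y, integrate over x in [1,3]:
  integral(5x + 3y + 1, x=1..3)
  = 5*(3^2 - 1^2)/2 + (3y + 1)*(3 - 1)
  = 20 + (3y + 1)*2
  = 20 + 6y + 2
  = 22 + 6y
Step 2: Integrate over y in [2,6]:
  integral(22 + 6y, y=2..6)
  = 22*4 + 6*(6^2 - 2^2)/2
  = 88 + 96
  = 184


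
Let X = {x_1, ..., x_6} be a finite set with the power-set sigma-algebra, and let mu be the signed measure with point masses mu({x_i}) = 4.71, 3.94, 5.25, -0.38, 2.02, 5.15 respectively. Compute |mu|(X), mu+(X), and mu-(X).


Step 1: Every measurable set is a union of atoms (the cells / points), so a Hahn decomposition is
  obtained by grouping atoms by sign: P = union of atoms with mu > 0, N = union of the remaining atoms.
  Atoms in P (indices): 1, 2, 3, 5, 6;  atoms in N (indices): 4
  Positive values: 4.71, 3.94, 5.25, 2.02, 5.15
  Negative values: -0.38
Step 2: mu+(X) = mu(P) = sum of positive atom values = 21.07
Step 3: mu-(X) = -mu(N) = sum of |negative atom values| = 0.38
Step 4: |mu|(X) = mu+(X) + mu-(X) = 21.07 + 0.38 = 21.45


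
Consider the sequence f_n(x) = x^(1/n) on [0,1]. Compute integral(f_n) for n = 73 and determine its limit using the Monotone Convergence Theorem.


At n = 73: f_73(x) = x^(1/73).
Step 1: integral(x^(1/73), 0, 1) = [x^(1/73+1) / (1/73+1)] from 0 to 1
     = 1 / (1/73 + 1) = 1 / ((73+1)/73) = 73/(73+1)
     = 73/74 = 0.986486
Step 2: As n -> infinity, f_n(x) = x^(1/n) -> 1 for x in (0,1], and f_n is increasing in n.
By MCT, lim_n integral(f_n) = integral(lim_n f_n) = integral(1, 0, 1) = 1.
Step 3: Verify convergence: 73/74 = 0.986486 -> 1


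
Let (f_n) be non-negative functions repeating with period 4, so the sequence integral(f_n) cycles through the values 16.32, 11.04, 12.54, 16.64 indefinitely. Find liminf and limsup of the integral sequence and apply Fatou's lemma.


The sequence (integral(f_n)) is periodic with period 4, repeating the values 16.32, 11.04, 12.54, 16.64 indefinitely.
Step 1: For a periodic sequence, every tail (a_m, a_(m+1), ...) contains all 4 period values infinitely often.
Step 2: Hence inf of every tail = min of the period values = min(16.32, 11.04, 12.54, 16.64) = 11.04.
        liminf_n integral(f_n) = sup over m of (inf of tail from m) = 11.04.
Step 3: Similarly sup of every tail = max of the period values = 16.64.
        limsup_n integral(f_n) = 16.64.
Step 4: Fatou's lemma: integral(liminf_n f_n) <= liminf_n integral(f_n) = 11.04.
        So the integral of the pointwise liminf is at most 11.04.


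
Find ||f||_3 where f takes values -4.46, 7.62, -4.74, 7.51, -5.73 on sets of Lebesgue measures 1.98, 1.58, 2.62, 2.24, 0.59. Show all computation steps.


Step 1: Compute |f_i|^3 for each value:
  |-4.46|^3 = 88.716536
  |7.62|^3 = 442.450728
  |-4.74|^3 = 106.496424
  |7.51|^3 = 423.564751
  |-5.73|^3 = 188.132517
Step 2: Multiply by measures and sum:
  88.716536 * 1.98 = 175.658741
  442.450728 * 1.58 = 699.07215
  106.496424 * 2.62 = 279.020631
  423.564751 * 2.24 = 948.785042
  188.132517 * 0.59 = 110.998185
Sum = 175.658741 + 699.07215 + 279.020631 + 948.785042 + 110.998185 = 2213.53475
Step 3: Take the p-th root:
||f||_3 = (2213.53475)^(1/3) = 13.032531


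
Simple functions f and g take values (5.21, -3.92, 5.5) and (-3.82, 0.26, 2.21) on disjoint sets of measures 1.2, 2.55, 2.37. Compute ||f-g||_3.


Step 1: Compute differences f_i - g_i:
  5.21 - -3.82 = 9.03
  -3.92 - 0.26 = -4.18
  5.5 - 2.21 = 3.29
Step 2: Compute |diff|^3 * measure for each set:
  |9.03|^3 * 1.2 = 736.314327 * 1.2 = 883.577192
  |-4.18|^3 * 2.55 = 73.034632 * 2.55 = 186.238312
  |3.29|^3 * 2.37 = 35.611289 * 2.37 = 84.398755
Step 3: Sum = 1154.214259
Step 4: ||f-g||_3 = (1154.214259)^(1/3) = 10.489678


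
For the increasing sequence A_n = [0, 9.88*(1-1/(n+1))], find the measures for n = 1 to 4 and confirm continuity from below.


By continuity of measure from below: if A_n increases to A, then m(A_n) -> m(A).
Here A = [0, 9.88], so m(A) = 9.88
Step 1: a_1 = 9.88*(1 - 1/2) = 4.94, m(A_1) = 4.94
Step 2: a_2 = 9.88*(1 - 1/3) = 6.5867, m(A_2) = 6.5867
Step 3: a_3 = 9.88*(1 - 1/4) = 7.41, m(A_3) = 7.41
Step 4: a_4 = 9.88*(1 - 1/5) = 7.904, m(A_4) = 7.904
Limit: m(A_n) -> m([0,9.88]) = 9.88


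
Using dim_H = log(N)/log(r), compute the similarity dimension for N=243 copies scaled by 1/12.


For a self-similar set with N copies scaled by 1/r:
dim_H = log(N)/log(r) = log(243)/log(12)
= 5.493061/2.484907
= 2.210571


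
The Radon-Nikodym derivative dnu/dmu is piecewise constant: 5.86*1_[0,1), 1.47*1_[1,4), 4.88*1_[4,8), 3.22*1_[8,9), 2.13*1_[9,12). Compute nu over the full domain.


Integrate each piece of the Radon-Nikodym derivative:
Step 1: integral_0^1 5.86 dx = 5.86*(1-0) = 5.86*1 = 5.86
Step 2: integral_1^4 1.47 dx = 1.47*(4-1) = 1.47*3 = 4.41
Step 3: integral_4^8 4.88 dx = 4.88*(8-4) = 4.88*4 = 19.52
Step 4: integral_8^9 3.22 dx = 3.22*(9-8) = 3.22*1 = 3.22
Step 5: integral_9^12 2.13 dx = 2.13*(12-9) = 2.13*3 = 6.39
Total: 5.86 + 4.41 + 19.52 + 3.22 + 6.39 = 39.4


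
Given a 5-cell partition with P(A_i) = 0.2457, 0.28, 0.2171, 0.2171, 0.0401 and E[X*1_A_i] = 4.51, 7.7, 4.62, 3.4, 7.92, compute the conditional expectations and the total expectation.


For each cell A_i: E[X|A_i] = E[X*1_A_i] / P(A_i)
Step 1: E[X|A_1] = 4.51 / 0.2457 = 18.355718
Step 2: E[X|A_2] = 7.7 / 0.28 = 27.5
Step 3: E[X|A_3] = 4.62 / 0.2171 = 21.280516
Step 4: E[X|A_4] = 3.4 / 0.2171 = 15.660986
Step 5: E[X|A_5] = 7.92 / 0.0401 = 197.506234
Verification: E[X] = sum E[X*1_A_i] = 4.51 + 7.7 + 4.62 + 3.4 + 7.92 = 28.15


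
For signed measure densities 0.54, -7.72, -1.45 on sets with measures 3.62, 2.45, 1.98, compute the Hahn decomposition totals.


Step 1: Compute signed measure on each set:
  Set 1: 0.54 * 3.62 = 1.9548
  Set 2: -7.72 * 2.45 = -18.914
  Set 3: -1.45 * 1.98 = -2.871
Step 2: Total signed measure = (1.9548) + (-18.914) + (-2.871)
     = -19.8302
Step 3: Positive part mu+(X) = sum of positive contributions = 1.9548
Step 4: Negative part mu-(X) = |sum of negative contributions| = 21.785


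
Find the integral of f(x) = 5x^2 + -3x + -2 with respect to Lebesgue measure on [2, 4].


The Lebesgue integral of a Riemann-integrable function agrees with the Riemann integral.
Antiderivative F(x) = (5/3)x^3 + (-3/2)x^2 + -2x
F(4) = (5/3)*4^3 + (-3/2)*4^2 + -2*4
     = (5/3)*64 + (-3/2)*16 + -2*4
     = 106.666667 + -24 + -8
     = 74.666667
F(2) = 3.333333
Integral = F(4) - F(2) = 74.666667 - 3.333333 = 71.333333


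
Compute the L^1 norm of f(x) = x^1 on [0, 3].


Step 1: ||f||_1 = (integral_0^3 |x^1|^1 dx)^(1/1)
     = (integral_0^3 x^1 dx)^(1/1)
Step 2: integral_0^3 x^1 dx = [x^2/(2)] from 0 to 3 = 3^2/2
     = 9/2 = 4.5
Step 3: ||f||_1 = (4.5)^(1/1) = 4.5


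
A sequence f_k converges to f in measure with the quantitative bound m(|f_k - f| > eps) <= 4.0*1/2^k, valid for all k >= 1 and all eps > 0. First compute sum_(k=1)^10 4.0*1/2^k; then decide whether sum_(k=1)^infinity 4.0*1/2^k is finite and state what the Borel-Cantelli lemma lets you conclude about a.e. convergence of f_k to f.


Step 1: List the terms 4.0*1/2^k for k = 1 to 10:
  k=1: 2
  k=2: 1
  k=3: 0.5
  k=4: 0.25
  k=5: 0.125
  k=6: 0.0625
  k=7: 0.03125
  k=8: 0.015625
  k=9: 0.007812
  k=10: 0.003906
Step 2: Partial sum = 2 + 1 + 0.5 + 0.25 + 0.125 + 0.0625 + 0.03125 + 0.015625 + 0.007812 + 0.003906
     = 3.996094
Step 3: The full series sum_(k>=1) 4.0*1/2^k converges (geometric series with ratio 1/2 < 1; a constant multiple of a convergent series converges).
Step 4: Fix eps > 0. Since sum_k m(|f_k - f| > eps) < infinity, the Borel-Cantelli lemma gives
        m(limsup_k {|f_k - f| > eps}) = 0, i.e. for a.e. x, |f_k(x) - f(x)| <= eps for all large k.
        Applying this with eps = 1/j for j = 1, 2, ... and intersecting the countably many full-measure sets,
        for a.e. x we get limsup_k |f_k(x) - f(x)| <= 1/j for every j, hence f_k -> f almost everywhere.
Conclusion: series converges; Borel-Cantelli yields f_k -> f a.e.


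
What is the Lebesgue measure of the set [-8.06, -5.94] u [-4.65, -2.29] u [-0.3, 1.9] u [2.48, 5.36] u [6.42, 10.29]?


For pairwise disjoint intervals, m(union) = sum of lengths.
= (-5.94 - -8.06) + (-2.29 - -4.65) + (1.9 - -0.3) + (5.36 - 2.48) + (10.29 - 6.42)
= 2.12 + 2.36 + 2.2 + 2.88 + 3.87
= 13.43


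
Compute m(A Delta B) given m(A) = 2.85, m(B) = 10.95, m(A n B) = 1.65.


m(A Delta B) = m(A) + m(B) - 2*m(A n B)
= 2.85 + 10.95 - 2*1.65
= 2.85 + 10.95 - 3.3
= 10.5


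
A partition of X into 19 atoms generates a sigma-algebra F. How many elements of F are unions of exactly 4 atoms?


Each element of F is a union of some subset of the 19 atoms.
Elements that are unions of exactly 4 atoms correspond to 4-element subsets of the 19 atoms.
Count = C(19, 4) = 19! / (4! * 15!) = 3876.


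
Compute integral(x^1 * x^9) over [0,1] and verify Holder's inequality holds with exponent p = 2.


Step 1: Exact integral of f*g = integral(x^10, 0, 1) = 1/11
     = 0.090909
Step 2: Holder bound with p=2, q=2:
  ||f||_p = (integral x^2 dx)^(1/2) = (1/3)^(1/2) = 0.57735
  ||g||_q = (integral x^18 dx)^(1/2) = (1/19)^(1/2) = 0.229416
Step 3: Holder bound = ||f||_p * ||g||_q = 0.57735 * 0.229416 = 0.132453
Verification: 0.090909 <= 0.132453 (Holder holds)


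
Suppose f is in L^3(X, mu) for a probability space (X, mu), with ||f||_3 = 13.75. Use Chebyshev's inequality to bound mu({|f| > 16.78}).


Chebyshev/Markov inequality: mu(|f| > eps) <= (||f||_p / eps)^p
Step 1: ||f||_3 / eps = 13.75 / 16.78 = 0.819428
Step 2: Raise to power p = 3:
  (0.819428)^3 = 0.550215
Step 3: Therefore mu(|f| > 16.78) <= 0.550215


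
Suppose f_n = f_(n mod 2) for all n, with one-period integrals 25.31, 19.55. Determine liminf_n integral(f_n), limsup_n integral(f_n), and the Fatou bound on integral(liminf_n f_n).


The sequence (integral(f_n)) is periodic with period 2, repeating the values 25.31, 19.55 indefinitely.
Step 1: For a periodic sequence, every tail (a_m, a_(m+1), ...) contains all 2 period values infinitely often.
Step 2: Hence inf of every tail = min of the period values = min(25.31, 19.55) = 19.55.
        liminf_n integral(f_n) = sup over m of (inf of tail from m) = 19.55.
Step 3: Similarly sup of every tail = max of the period values = 25.31.
        limsup_n integral(f_n) = 25.31.
Step 4: Fatou's lemma: integral(liminf_n f_n) <= liminf_n integral(f_n) = 19.55.
        So the integral of the pointwise liminf is at most 19.55.


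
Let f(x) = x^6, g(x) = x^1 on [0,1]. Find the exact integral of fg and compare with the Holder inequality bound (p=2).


Step 1: Exact integral of f*g = integral(x^7, 0, 1) = 1/8
     = 0.125
Step 2: Holder bound with p=2, q=2:
  ||f||_p = (integral x^12 dx)^(1/2) = (1/13)^(1/2) = 0.27735
  ||g||_q = (integral x^2 dx)^(1/2) = (1/3)^(1/2) = 0.57735
Step 3: Holder bound = ||f||_p * ||g||_q = 0.27735 * 0.57735 = 0.160128
Verification: 0.125 <= 0.160128 (Holder holds)


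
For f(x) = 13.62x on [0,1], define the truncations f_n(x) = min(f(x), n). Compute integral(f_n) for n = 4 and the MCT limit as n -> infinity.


f(x) = 13.62x on [0,1]; f_n(x) = min(13.62x, n). At n = 4:
Step 1: f(x) reaches 4 at x = 4/13.62 = 0.293686
Step 2: integral(f_4) = integral(13.62x, 0, 0.293686) + integral(4, 0.293686, 1)
       = 13.62*0.293686^2/2 + 4*(1 - 0.293686)
       = 0.587372 + 2.825257
       = 3.412628
Step 3: As n -> infinity, f_n increases to f, so by MCT integral(f_n) -> integral(f) = 13.62/2 = 6.81.
Convergence: integral(f_4) = 3.412628 -> 6.81 as n -> infinity


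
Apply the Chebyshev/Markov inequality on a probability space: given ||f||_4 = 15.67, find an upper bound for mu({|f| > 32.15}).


Chebyshev/Markov inequality: mu(|f| > eps) <= (||f||_p / eps)^p
Step 1: ||f||_4 / eps = 15.67 / 32.15 = 0.487403
Step 2: Raise to power p = 4:
  (0.487403)^4 = 0.056435
Step 3: Therefore mu(|f| > 32.15) <= 0.056435


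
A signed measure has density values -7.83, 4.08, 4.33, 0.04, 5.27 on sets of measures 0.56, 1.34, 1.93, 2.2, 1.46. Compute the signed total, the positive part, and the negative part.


Step 1: Compute signed measure on each set:
  Set 1: -7.83 * 0.56 = -4.3848
  Set 2: 4.08 * 1.34 = 5.4672
  Set 3: 4.33 * 1.93 = 8.3569
  Set 4: 0.04 * 2.2 = 0.088
  Set 5: 5.27 * 1.46 = 7.6942
Step 2: Total signed measure = (-4.3848) + (5.4672) + (8.3569) + (0.088) + (7.6942)
     = 17.2215
Step 3: Positive part mu+(X) = sum of positive contributions = 21.6063
Step 4: Negative part mu-(X) = |sum of negative contributions| = 4.3848


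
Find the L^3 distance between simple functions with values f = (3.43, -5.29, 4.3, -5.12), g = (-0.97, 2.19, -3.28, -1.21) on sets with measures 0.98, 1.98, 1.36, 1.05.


Step 1: Compute differences f_i - g_i:
  3.43 - -0.97 = 4.4
  -5.29 - 2.19 = -7.48
  4.3 - -3.28 = 7.58
  -5.12 - -1.21 = -3.91
Step 2: Compute |diff|^3 * measure for each set:
  |4.4|^3 * 0.98 = 85.184 * 0.98 = 83.48032
  |-7.48|^3 * 1.98 = 418.508992 * 1.98 = 828.647804
  |7.58|^3 * 1.36 = 435.519512 * 1.36 = 592.306536
  |-3.91|^3 * 1.05 = 59.776471 * 1.05 = 62.765295
Step 3: Sum = 1567.199955
Step 4: ||f-g||_3 = (1567.199955)^(1/3) = 11.615595


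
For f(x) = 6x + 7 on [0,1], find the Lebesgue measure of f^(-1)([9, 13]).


f^(-1)([9, 13]) = {x : 9 <= 6x + 7 <= 13}
Solving: (9 - 7)/6 <= x <= (13 - 7)/6
= [0.333333, 1]
Intersecting with [0,1]: [0.333333, 1]
Measure = 1 - 0.333333 = 0.666667


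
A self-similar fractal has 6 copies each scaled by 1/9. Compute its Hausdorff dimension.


For a self-similar set with N copies scaled by 1/r:
dim_H = log(N)/log(r) = log(6)/log(9)
= 1.791759/2.197225
= 0.815465


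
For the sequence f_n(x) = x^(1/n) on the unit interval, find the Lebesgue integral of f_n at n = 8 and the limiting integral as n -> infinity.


At n = 8: f_8(x) = x^(1/8).
Step 1: integral(x^(1/8), 0, 1) = [x^(1/8+1) / (1/8+1)] from 0 to 1
     = 1 / (1/8 + 1) = 1 / ((8+1)/8) = 8/(8+1)
     = 8/9 = 0.888889
Step 2: As n -> infinity, f_n(x) = x^(1/n) -> 1 for x in (0,1], and f_n is increasing in n.
By MCT, lim_n integral(f_n) = integral(lim_n f_n) = integral(1, 0, 1) = 1.
Step 3: Verify convergence: 8/9 = 0.888889 -> 1


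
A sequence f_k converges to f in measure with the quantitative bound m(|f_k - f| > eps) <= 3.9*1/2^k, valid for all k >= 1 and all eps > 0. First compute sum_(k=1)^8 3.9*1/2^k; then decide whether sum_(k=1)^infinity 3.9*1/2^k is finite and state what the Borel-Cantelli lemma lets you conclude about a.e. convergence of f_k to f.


Step 1: List the terms 3.9*1/2^k for k = 1 to 8:
  k=1: 1.95
  k=2: 0.975
  k=3: 0.4875
  k=4: 0.24375
  k=5: 0.121875
  k=6: 0.060937
  k=7: 0.030469
  k=8: 0.015234
Step 2: Partial sum = 1.95 + 0.975 + 0.4875 + 0.24375 + 0.121875 + 0.060937 + 0.030469 + 0.015234
     = 3.884766
Step 3: The full series sum_(k>=1) 3.9*1/2^k converges (geometric series with ratio 1/2 < 1; a constant multiple of a convergent series converges).
Step 4: Fix eps > 0. Since sum_k m(|f_k - f| > eps) < infinity, the Borel-Cantelli lemma gives
        m(limsup_k {|f_k - f| > eps}) = 0, i.e. for a.e. x, |f_k(x) - f(x)| <= eps for all large k.
        Applying this with eps = 1/j for j = 1, 2, ... and intersecting the countably many full-measure sets,
        for a.e. x we get limsup_k |f_k(x) - f(x)| <= 1/j for every j, hence f_k -> f almost everywhere.
Conclusion: series converges; Borel-Cantelli yields f_k -> f a.e.


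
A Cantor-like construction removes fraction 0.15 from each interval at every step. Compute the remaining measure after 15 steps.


Step 1: At each step, fraction remaining = 1 - 0.15 = 0.85
Step 2: After 15 steps, measure = (0.85)^15
Result = 0.087354


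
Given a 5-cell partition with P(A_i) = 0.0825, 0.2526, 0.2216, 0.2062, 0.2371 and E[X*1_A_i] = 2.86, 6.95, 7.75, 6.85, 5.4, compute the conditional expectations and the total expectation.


For each cell A_i: E[X|A_i] = E[X*1_A_i] / P(A_i)
Step 1: E[X|A_1] = 2.86 / 0.0825 = 34.666667
Step 2: E[X|A_2] = 6.95 / 0.2526 = 27.513856
Step 3: E[X|A_3] = 7.75 / 0.2216 = 34.972924
Step 4: E[X|A_4] = 6.85 / 0.2062 = 33.220175
Step 5: E[X|A_5] = 5.4 / 0.2371 = 22.7752
Verification: E[X] = sum E[X*1_A_i] = 2.86 + 6.95 + 7.75 + 6.85 + 5.4 = 29.81


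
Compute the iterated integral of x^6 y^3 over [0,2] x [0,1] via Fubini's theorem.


By Fubini's theorem, the double integral factors as a product of single integrals:
Step 1: integral_0^2 x^6 dx = [x^7/7] from 0 to 2
     = 2^7/7 = 18.285714
Step 2: integral_0^1 y^3 dy = [y^4/4] from 0 to 1
     = 1^4/4 = 0.25
Step 3: Double integral = 18.285714 * 0.25 = 4.571429


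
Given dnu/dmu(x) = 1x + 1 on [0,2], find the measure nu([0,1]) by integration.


nu(A) = integral_A (dnu/dmu) dmu = integral_0^1 (1x + 1) dx
Step 1: Antiderivative F(x) = (1/2)x^2 + 1x
Step 2: F(1) = (1/2)*1^2 + 1*1 = 0.5 + 1 = 1.5
Step 3: F(0) = (1/2)*0^2 + 1*0 = 0.0 + 0 = 0.0
Step 4: nu([0,1]) = F(1) - F(0) = 1.5 - 0.0 = 1.5


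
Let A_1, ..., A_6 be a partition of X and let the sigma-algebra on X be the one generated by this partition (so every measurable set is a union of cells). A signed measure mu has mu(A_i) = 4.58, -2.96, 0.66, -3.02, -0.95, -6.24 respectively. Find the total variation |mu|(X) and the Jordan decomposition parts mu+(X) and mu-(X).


Step 1: Every measurable set is a union of atoms (the cells / points), so a Hahn decomposition is
  obtained by grouping atoms by sign: P = union of atoms with mu > 0, N = union of the remaining atoms.
  Atoms in P (indices): 1, 3;  atoms in N (indices): 2, 4, 5, 6
  Positive values: 4.58, 0.66
  Negative values: -2.96, -3.02, -0.95, -6.24
Step 2: mu+(X) = mu(P) = sum of positive atom values = 5.24
Step 3: mu-(X) = -mu(N) = sum of |negative atom values| = 13.17
Step 4: |mu|(X) = mu+(X) + mu-(X) = 5.24 + 13.17 = 18.41


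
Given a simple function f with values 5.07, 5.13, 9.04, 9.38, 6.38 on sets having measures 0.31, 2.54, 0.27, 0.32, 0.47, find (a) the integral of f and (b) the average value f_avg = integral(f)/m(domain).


Step 1: Integral = sum(value_i * measure_i)
= 5.07*0.31 + 5.13*2.54 + 9.04*0.27 + 9.38*0.32 + 6.38*0.47
= 1.5717 + 13.0302 + 2.4408 + 3.0016 + 2.9986
= 23.0429
Step 2: Total measure of domain = 0.31 + 2.54 + 0.27 + 0.32 + 0.47 = 3.91
Step 3: Average value = 23.0429 / 3.91 = 5.893325


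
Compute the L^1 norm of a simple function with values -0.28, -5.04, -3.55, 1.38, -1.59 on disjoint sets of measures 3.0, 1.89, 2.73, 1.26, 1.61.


Step 1: Compute |f_i|^1 for each value:
  |-0.28|^1 = 0.28
  |-5.04|^1 = 5.04
  |-3.55|^1 = 3.55
  |1.38|^1 = 1.38
  |-1.59|^1 = 1.59
Step 2: Multiply by measures and sum:
  0.28 * 3.0 = 0.84
  5.04 * 1.89 = 9.5256
  3.55 * 2.73 = 9.6915
  1.38 * 1.26 = 1.7388
  1.59 * 1.61 = 2.5599
Sum = 0.84 + 9.5256 + 9.6915 + 1.7388 + 2.5599 = 24.3558
Step 3: Take the p-th root:
||f||_1 = (24.3558)^(1/1) = 24.3558


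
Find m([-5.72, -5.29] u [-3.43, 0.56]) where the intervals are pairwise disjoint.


For pairwise disjoint intervals, m(union) = sum of lengths.
= (-5.29 - -5.72) + (0.56 - -3.43)
= 0.43 + 3.99
= 4.42


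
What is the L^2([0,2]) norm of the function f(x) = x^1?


Step 1: ||f||_2 = (integral_0^2 |x^1|^2 dx)^(1/2)
     = (integral_0^2 x^2 dx)^(1/2)
Step 2: integral_0^2 x^2 dx = [x^3/(3)] from 0 to 2 = 2^3/3
     = 8/3 = 2.666667
Step 3: ||f||_2 = (2.666667)^(1/2) = 1.632993


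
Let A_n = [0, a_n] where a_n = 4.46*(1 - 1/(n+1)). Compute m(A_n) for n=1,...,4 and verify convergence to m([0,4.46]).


By continuity of measure from below: if A_n increases to A, then m(A_n) -> m(A).
Here A = [0, 4.46], so m(A) = 4.46
Step 1: a_1 = 4.46*(1 - 1/2) = 2.23, m(A_1) = 2.23
Step 2: a_2 = 4.46*(1 - 1/3) = 2.9733, m(A_2) = 2.9733
Step 3: a_3 = 4.46*(1 - 1/4) = 3.345, m(A_3) = 3.345
Step 4: a_4 = 4.46*(1 - 1/5) = 3.568, m(A_4) = 3.568
Limit: m(A_n) -> m([0,4.46]) = 4.46


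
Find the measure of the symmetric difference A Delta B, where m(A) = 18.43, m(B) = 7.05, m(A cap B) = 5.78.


m(A Delta B) = m(A) + m(B) - 2*m(A n B)
= 18.43 + 7.05 - 2*5.78
= 18.43 + 7.05 - 11.56
= 13.92


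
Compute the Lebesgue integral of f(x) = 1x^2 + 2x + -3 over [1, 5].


The Lebesgue integral of a Riemann-integrable function agrees with the Riemann integral.
Antiderivative F(x) = (1/3)x^3 + (2/2)x^2 + -3x
F(5) = (1/3)*5^3 + (2/2)*5^2 + -3*5
     = (1/3)*125 + (2/2)*25 + -3*5
     = 41.666667 + 25 + -15
     = 51.666667
F(1) = -1.666667
Integral = F(5) - F(1) = 51.666667 - -1.666667 = 53.333333


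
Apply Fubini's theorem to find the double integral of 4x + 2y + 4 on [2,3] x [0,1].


By Fubini, integrate in x first, then y.
Step 1: Fix y, integrate over x in [2,3]:
  integral(4x + 2y + 4, x=2..3)
  = 4*(3^2 - 2^2)/2 + (2y + 4)*(3 - 2)
  = 10 + (2y + 4)*1
  = 10 + 2y + 4
  = 14 + 2y
Step 2: Integrate over y in [0,1]:
  integral(14 + 2y, y=0..1)
  = 14*1 + 2*(1^2 - 0^2)/2
  = 14 + 1
  = 15


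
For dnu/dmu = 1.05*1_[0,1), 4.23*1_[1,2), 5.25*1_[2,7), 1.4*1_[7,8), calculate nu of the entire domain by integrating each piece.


Integrate each piece of the Radon-Nikodym derivative:
Step 1: integral_0^1 1.05 dx = 1.05*(1-0) = 1.05*1 = 1.05
Step 2: integral_1^2 4.23 dx = 4.23*(2-1) = 4.23*1 = 4.23
Step 3: integral_2^7 5.25 dx = 5.25*(7-2) = 5.25*5 = 26.25
Step 4: integral_7^8 1.4 dx = 1.4*(8-7) = 1.4*1 = 1.4
Total: 1.05 + 4.23 + 26.25 + 1.4 = 32.93


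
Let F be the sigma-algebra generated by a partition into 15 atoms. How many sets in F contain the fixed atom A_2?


Each element of F is a union of some subset S of the 15 atoms.
The element contains A_2 iff A_2 is in S.
So we count subsets S of {A_1,...,A_15} with A_2 in S: choose freely among the other 14 atoms.
Count = 2^(15-1) = 2^14 = 16384.


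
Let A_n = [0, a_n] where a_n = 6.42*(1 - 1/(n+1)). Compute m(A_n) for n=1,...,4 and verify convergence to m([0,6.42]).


By continuity of measure from below: if A_n increases to A, then m(A_n) -> m(A).
Here A = [0, 6.42], so m(A) = 6.42
Step 1: a_1 = 6.42*(1 - 1/2) = 3.21, m(A_1) = 3.21
Step 2: a_2 = 6.42*(1 - 1/3) = 4.28, m(A_2) = 4.28
Step 3: a_3 = 6.42*(1 - 1/4) = 4.815, m(A_3) = 4.815
Step 4: a_4 = 6.42*(1 - 1/5) = 5.136, m(A_4) = 5.136
Limit: m(A_n) -> m([0,6.42]) = 6.42


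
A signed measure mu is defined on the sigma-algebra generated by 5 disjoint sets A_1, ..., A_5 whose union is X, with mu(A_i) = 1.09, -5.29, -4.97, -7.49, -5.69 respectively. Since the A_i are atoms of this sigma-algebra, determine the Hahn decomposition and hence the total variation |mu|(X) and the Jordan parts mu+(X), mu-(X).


Step 1: Every measurable set is a union of atoms (the cells / points), so a Hahn decomposition is
  obtained by grouping atoms by sign: P = union of atoms with mu > 0, N = union of the remaining atoms.
  Atoms in P (indices): 1;  atoms in N (indices): 2, 3, 4, 5
  Positive values: 1.09
  Negative values: -5.29, -4.97, -7.49, -5.69
Step 2: mu+(X) = mu(P) = sum of positive atom values = 1.09
Step 3: mu-(X) = -mu(N) = sum of |negative atom values| = 23.44
Step 4: |mu|(X) = mu+(X) + mu-(X) = 1.09 + 23.44 = 24.53


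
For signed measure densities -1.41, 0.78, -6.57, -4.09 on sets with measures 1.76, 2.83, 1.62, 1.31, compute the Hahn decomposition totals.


Step 1: Compute signed measure on each set:
  Set 1: -1.41 * 1.76 = -2.4816
  Set 2: 0.78 * 2.83 = 2.2074
  Set 3: -6.57 * 1.62 = -10.6434
  Set 4: -4.09 * 1.31 = -5.3579
Step 2: Total signed measure = (-2.4816) + (2.2074) + (-10.6434) + (-5.3579)
     = -16.2755
Step 3: Positive part mu+(X) = sum of positive contributions = 2.2074
Step 4: Negative part mu-(X) = |sum of negative contributions| = 18.4829


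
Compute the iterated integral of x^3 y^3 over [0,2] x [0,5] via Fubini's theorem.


By Fubini's theorem, the double integral factors as a product of single integrals:
Step 1: integral_0^2 x^3 dx = [x^4/4] from 0 to 2
     = 2^4/4 = 4
Step 2: integral_0^5 y^3 dy = [y^4/4] from 0 to 5
     = 5^4/4 = 156.25
Step 3: Double integral = 4 * 156.25 = 625


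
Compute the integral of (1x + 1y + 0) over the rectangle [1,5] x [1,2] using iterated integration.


By Fubini, integrate in x first, then y.
Step 1: Fix y, integrate over x in [1,5]:
  integral(1x + 1y + 0, x=1..5)
  = 1*(5^2 - 1^2)/2 + (1y + 0)*(5 - 1)
  = 12 + (1y + 0)*4
  = 12 + 4y + 0
  = 12 + 4y
Step 2: Integrate over y in [1,2]:
  integral(12 + 4y, y=1..2)
  = 12*1 + 4*(2^2 - 1^2)/2
  = 12 + 6
  = 18


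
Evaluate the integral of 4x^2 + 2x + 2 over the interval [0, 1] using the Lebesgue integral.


The Lebesgue integral of a Riemann-integrable function agrees with the Riemann integral.
Antiderivative F(x) = (4/3)x^3 + (2/2)x^2 + 2x
F(1) = (4/3)*1^3 + (2/2)*1^2 + 2*1
     = (4/3)*1 + (2/2)*1 + 2*1
     = 1.333333 + 1 + 2
     = 4.333333
F(0) = 0.0
Integral = F(1) - F(0) = 4.333333 - 0.0 = 4.333333


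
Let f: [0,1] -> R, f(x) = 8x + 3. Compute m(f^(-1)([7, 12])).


f^(-1)([7, 12]) = {x : 7 <= 8x + 3 <= 12}
Solving: (7 - 3)/8 <= x <= (12 - 3)/8
= [0.5, 1.125]
Intersecting with [0,1]: [0.5, 1]
Measure = 1 - 0.5 = 0.5


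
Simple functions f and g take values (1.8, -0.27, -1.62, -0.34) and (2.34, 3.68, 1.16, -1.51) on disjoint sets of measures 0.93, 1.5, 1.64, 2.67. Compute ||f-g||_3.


Step 1: Compute differences f_i - g_i:
  1.8 - 2.34 = -0.54
  -0.27 - 3.68 = -3.95
  -1.62 - 1.16 = -2.78
  -0.34 - -1.51 = 1.17
Step 2: Compute |diff|^3 * measure for each set:
  |-0.54|^3 * 0.93 = 0.157464 * 0.93 = 0.146442
  |-3.95|^3 * 1.5 = 61.629875 * 1.5 = 92.444813
  |-2.78|^3 * 1.64 = 21.484952 * 1.64 = 35.235321
  |1.17|^3 * 2.67 = 1.601613 * 2.67 = 4.276307
Step 3: Sum = 132.102882
Step 4: ||f-g||_3 = (132.102882)^(1/3) = 5.092966


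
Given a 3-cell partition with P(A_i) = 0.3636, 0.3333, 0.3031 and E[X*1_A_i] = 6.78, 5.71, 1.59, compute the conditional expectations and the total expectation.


For each cell A_i: E[X|A_i] = E[X*1_A_i] / P(A_i)
Step 1: E[X|A_1] = 6.78 / 0.3636 = 18.646865
Step 2: E[X|A_2] = 5.71 / 0.3333 = 17.131713
Step 3: E[X|A_3] = 1.59 / 0.3031 = 5.245793
Verification: E[X] = sum E[X*1_A_i] = 6.78 + 5.71 + 1.59 = 14.08


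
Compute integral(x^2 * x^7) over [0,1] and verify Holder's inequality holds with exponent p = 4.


Step 1: Exact integral of f*g = integral(x^9, 0, 1) = 1/10
     = 0.1
Step 2: Holder bound with p=4, q=1.333333:
  ||f||_p = (integral x^8 dx)^(1/4) = (1/9)^(1/4) = 0.57735
  ||g||_q = (integral x^9.333333 dx)^(1/1.333333) = (1/10.333333)^(1/1.333333) = 0.173508
Step 3: Holder bound = ||f||_p * ||g||_q = 0.57735 * 0.173508 = 0.100175
Verification: 0.1 <= 0.100175 (Holder holds)


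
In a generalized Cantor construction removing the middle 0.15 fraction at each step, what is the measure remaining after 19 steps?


Step 1: At each step, fraction remaining = 1 - 0.15 = 0.85
Step 2: After 19 steps, measure = (0.85)^19
Result = 0.045599


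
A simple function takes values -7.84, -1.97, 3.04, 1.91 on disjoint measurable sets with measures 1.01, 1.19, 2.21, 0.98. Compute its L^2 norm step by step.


Step 1: Compute |f_i|^2 for each value:
  |-7.84|^2 = 61.4656
  |-1.97|^2 = 3.8809
  |3.04|^2 = 9.2416
  |1.91|^2 = 3.6481
Step 2: Multiply by measures and sum:
  61.4656 * 1.01 = 62.080256
  3.8809 * 1.19 = 4.618271
  9.2416 * 2.21 = 20.423936
  3.6481 * 0.98 = 3.575138
Sum = 62.080256 + 4.618271 + 20.423936 + 3.575138 = 90.697601
Step 3: Take the p-th root:
||f||_2 = (90.697601)^(1/2) = 9.523529


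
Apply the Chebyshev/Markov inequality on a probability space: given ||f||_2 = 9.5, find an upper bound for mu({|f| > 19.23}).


Chebyshev/Markov inequality: mu(|f| > eps) <= (||f||_p / eps)^p
Step 1: ||f||_2 / eps = 9.5 / 19.23 = 0.49402
Step 2: Raise to power p = 2:
  (0.49402)^2 = 0.244056
Step 3: Therefore mu(|f| > 19.23) <= 0.244056


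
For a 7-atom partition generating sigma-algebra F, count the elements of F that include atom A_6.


Each element of F is a union of some subset S of the 7 atoms.
The element contains A_6 iff A_6 is in S.
So we count subsets S of {A_1,...,A_7} with A_6 in S: choose freely among the other 6 atoms.
Count = 2^(7-1) = 2^6 = 64.


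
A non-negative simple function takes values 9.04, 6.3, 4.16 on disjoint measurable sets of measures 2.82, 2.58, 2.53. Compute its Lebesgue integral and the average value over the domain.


Step 1: Integral = sum(value_i * measure_i)
= 9.04*2.82 + 6.3*2.58 + 4.16*2.53
= 25.4928 + 16.254 + 10.5248
= 52.2716
Step 2: Total measure of domain = 2.82 + 2.58 + 2.53 = 7.93
Step 3: Average value = 52.2716 / 7.93 = 6.591627


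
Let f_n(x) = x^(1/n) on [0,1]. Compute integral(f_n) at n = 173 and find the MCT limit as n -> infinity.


At n = 173: f_173(x) = x^(1/173).
Step 1: integral(x^(1/173), 0, 1) = [x^(1/173+1) / (1/173+1)] from 0 to 1
     = 1 / (1/173 + 1) = 1 / ((173+1)/173) = 173/(173+1)
     = 173/174 = 0.994253
Step 2: As n -> infinity, f_n(x) = x^(1/n) -> 1 for x in (0,1], and f_n is increasing in n.
By MCT, lim_n integral(f_n) = integral(lim_n f_n) = integral(1, 0, 1) = 1.
Step 3: Verify convergence: 173/174 = 0.994253 -> 1


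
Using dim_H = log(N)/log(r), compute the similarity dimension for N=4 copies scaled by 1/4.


For a self-similar set with N copies scaled by 1/r:
dim_H = log(N)/log(r) = log(4)/log(4)
= 1.386294/1.386294
= 1
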